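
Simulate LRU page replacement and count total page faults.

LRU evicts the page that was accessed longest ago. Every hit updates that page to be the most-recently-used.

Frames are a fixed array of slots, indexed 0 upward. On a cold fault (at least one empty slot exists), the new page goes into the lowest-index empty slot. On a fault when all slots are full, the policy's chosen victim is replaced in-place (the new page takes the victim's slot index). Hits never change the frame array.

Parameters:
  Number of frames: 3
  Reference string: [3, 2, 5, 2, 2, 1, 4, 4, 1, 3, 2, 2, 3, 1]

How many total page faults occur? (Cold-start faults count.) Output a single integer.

Step 0: ref 3 → FAULT, frames=[3,-,-]
Step 1: ref 2 → FAULT, frames=[3,2,-]
Step 2: ref 5 → FAULT, frames=[3,2,5]
Step 3: ref 2 → HIT, frames=[3,2,5]
Step 4: ref 2 → HIT, frames=[3,2,5]
Step 5: ref 1 → FAULT (evict 3), frames=[1,2,5]
Step 6: ref 4 → FAULT (evict 5), frames=[1,2,4]
Step 7: ref 4 → HIT, frames=[1,2,4]
Step 8: ref 1 → HIT, frames=[1,2,4]
Step 9: ref 3 → FAULT (evict 2), frames=[1,3,4]
Step 10: ref 2 → FAULT (evict 4), frames=[1,3,2]
Step 11: ref 2 → HIT, frames=[1,3,2]
Step 12: ref 3 → HIT, frames=[1,3,2]
Step 13: ref 1 → HIT, frames=[1,3,2]
Total faults: 7

Answer: 7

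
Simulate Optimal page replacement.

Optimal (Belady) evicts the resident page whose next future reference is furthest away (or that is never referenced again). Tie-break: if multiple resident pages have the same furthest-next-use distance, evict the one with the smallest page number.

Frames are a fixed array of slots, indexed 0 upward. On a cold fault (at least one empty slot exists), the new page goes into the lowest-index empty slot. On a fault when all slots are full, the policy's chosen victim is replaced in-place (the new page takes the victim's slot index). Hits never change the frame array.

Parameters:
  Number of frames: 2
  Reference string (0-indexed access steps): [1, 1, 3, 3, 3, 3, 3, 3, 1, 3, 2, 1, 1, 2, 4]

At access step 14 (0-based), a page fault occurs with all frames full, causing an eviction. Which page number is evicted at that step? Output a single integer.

Step 0: ref 1 -> FAULT, frames=[1,-]
Step 1: ref 1 -> HIT, frames=[1,-]
Step 2: ref 3 -> FAULT, frames=[1,3]
Step 3: ref 3 -> HIT, frames=[1,3]
Step 4: ref 3 -> HIT, frames=[1,3]
Step 5: ref 3 -> HIT, frames=[1,3]
Step 6: ref 3 -> HIT, frames=[1,3]
Step 7: ref 3 -> HIT, frames=[1,3]
Step 8: ref 1 -> HIT, frames=[1,3]
Step 9: ref 3 -> HIT, frames=[1,3]
Step 10: ref 2 -> FAULT, evict 3, frames=[1,2]
Step 11: ref 1 -> HIT, frames=[1,2]
Step 12: ref 1 -> HIT, frames=[1,2]
Step 13: ref 2 -> HIT, frames=[1,2]
Step 14: ref 4 -> FAULT, evict 1, frames=[4,2]
At step 14: evicted page 1

Answer: 1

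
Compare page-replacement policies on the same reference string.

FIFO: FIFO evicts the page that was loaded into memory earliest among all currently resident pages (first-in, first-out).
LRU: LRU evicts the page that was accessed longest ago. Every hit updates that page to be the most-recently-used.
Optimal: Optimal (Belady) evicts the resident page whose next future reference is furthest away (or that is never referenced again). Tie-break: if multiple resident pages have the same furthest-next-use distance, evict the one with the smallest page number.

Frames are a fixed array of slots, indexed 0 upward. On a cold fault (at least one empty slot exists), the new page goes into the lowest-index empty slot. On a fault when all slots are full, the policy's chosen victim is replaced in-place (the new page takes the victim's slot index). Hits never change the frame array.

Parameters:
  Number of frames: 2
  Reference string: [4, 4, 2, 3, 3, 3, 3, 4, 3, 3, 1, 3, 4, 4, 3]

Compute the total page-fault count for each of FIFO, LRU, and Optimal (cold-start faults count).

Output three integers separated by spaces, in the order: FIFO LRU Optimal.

Answer: 7 6 5

Derivation:
--- FIFO ---
  step 0: ref 4 -> FAULT, frames=[4,-] (faults so far: 1)
  step 1: ref 4 -> HIT, frames=[4,-] (faults so far: 1)
  step 2: ref 2 -> FAULT, frames=[4,2] (faults so far: 2)
  step 3: ref 3 -> FAULT, evict 4, frames=[3,2] (faults so far: 3)
  step 4: ref 3 -> HIT, frames=[3,2] (faults so far: 3)
  step 5: ref 3 -> HIT, frames=[3,2] (faults so far: 3)
  step 6: ref 3 -> HIT, frames=[3,2] (faults so far: 3)
  step 7: ref 4 -> FAULT, evict 2, frames=[3,4] (faults so far: 4)
  step 8: ref 3 -> HIT, frames=[3,4] (faults so far: 4)
  step 9: ref 3 -> HIT, frames=[3,4] (faults so far: 4)
  step 10: ref 1 -> FAULT, evict 3, frames=[1,4] (faults so far: 5)
  step 11: ref 3 -> FAULT, evict 4, frames=[1,3] (faults so far: 6)
  step 12: ref 4 -> FAULT, evict 1, frames=[4,3] (faults so far: 7)
  step 13: ref 4 -> HIT, frames=[4,3] (faults so far: 7)
  step 14: ref 3 -> HIT, frames=[4,3] (faults so far: 7)
  FIFO total faults: 7
--- LRU ---
  step 0: ref 4 -> FAULT, frames=[4,-] (faults so far: 1)
  step 1: ref 4 -> HIT, frames=[4,-] (faults so far: 1)
  step 2: ref 2 -> FAULT, frames=[4,2] (faults so far: 2)
  step 3: ref 3 -> FAULT, evict 4, frames=[3,2] (faults so far: 3)
  step 4: ref 3 -> HIT, frames=[3,2] (faults so far: 3)
  step 5: ref 3 -> HIT, frames=[3,2] (faults so far: 3)
  step 6: ref 3 -> HIT, frames=[3,2] (faults so far: 3)
  step 7: ref 4 -> FAULT, evict 2, frames=[3,4] (faults so far: 4)
  step 8: ref 3 -> HIT, frames=[3,4] (faults so far: 4)
  step 9: ref 3 -> HIT, frames=[3,4] (faults so far: 4)
  step 10: ref 1 -> FAULT, evict 4, frames=[3,1] (faults so far: 5)
  step 11: ref 3 -> HIT, frames=[3,1] (faults so far: 5)
  step 12: ref 4 -> FAULT, evict 1, frames=[3,4] (faults so far: 6)
  step 13: ref 4 -> HIT, frames=[3,4] (faults so far: 6)
  step 14: ref 3 -> HIT, frames=[3,4] (faults so far: 6)
  LRU total faults: 6
--- Optimal ---
  step 0: ref 4 -> FAULT, frames=[4,-] (faults so far: 1)
  step 1: ref 4 -> HIT, frames=[4,-] (faults so far: 1)
  step 2: ref 2 -> FAULT, frames=[4,2] (faults so far: 2)
  step 3: ref 3 -> FAULT, evict 2, frames=[4,3] (faults so far: 3)
  step 4: ref 3 -> HIT, frames=[4,3] (faults so far: 3)
  step 5: ref 3 -> HIT, frames=[4,3] (faults so far: 3)
  step 6: ref 3 -> HIT, frames=[4,3] (faults so far: 3)
  step 7: ref 4 -> HIT, frames=[4,3] (faults so far: 3)
  step 8: ref 3 -> HIT, frames=[4,3] (faults so far: 3)
  step 9: ref 3 -> HIT, frames=[4,3] (faults so far: 3)
  step 10: ref 1 -> FAULT, evict 4, frames=[1,3] (faults so far: 4)
  step 11: ref 3 -> HIT, frames=[1,3] (faults so far: 4)
  step 12: ref 4 -> FAULT, evict 1, frames=[4,3] (faults so far: 5)
  step 13: ref 4 -> HIT, frames=[4,3] (faults so far: 5)
  step 14: ref 3 -> HIT, frames=[4,3] (faults so far: 5)
  Optimal total faults: 5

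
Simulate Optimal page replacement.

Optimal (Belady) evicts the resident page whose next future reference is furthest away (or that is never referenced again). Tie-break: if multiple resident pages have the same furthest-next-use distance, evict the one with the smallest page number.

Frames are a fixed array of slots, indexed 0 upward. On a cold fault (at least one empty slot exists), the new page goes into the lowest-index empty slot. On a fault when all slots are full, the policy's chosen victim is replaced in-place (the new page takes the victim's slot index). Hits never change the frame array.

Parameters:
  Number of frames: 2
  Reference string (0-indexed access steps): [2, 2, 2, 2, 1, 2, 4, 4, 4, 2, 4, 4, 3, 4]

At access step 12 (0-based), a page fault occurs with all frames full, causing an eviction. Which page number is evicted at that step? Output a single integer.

Step 0: ref 2 -> FAULT, frames=[2,-]
Step 1: ref 2 -> HIT, frames=[2,-]
Step 2: ref 2 -> HIT, frames=[2,-]
Step 3: ref 2 -> HIT, frames=[2,-]
Step 4: ref 1 -> FAULT, frames=[2,1]
Step 5: ref 2 -> HIT, frames=[2,1]
Step 6: ref 4 -> FAULT, evict 1, frames=[2,4]
Step 7: ref 4 -> HIT, frames=[2,4]
Step 8: ref 4 -> HIT, frames=[2,4]
Step 9: ref 2 -> HIT, frames=[2,4]
Step 10: ref 4 -> HIT, frames=[2,4]
Step 11: ref 4 -> HIT, frames=[2,4]
Step 12: ref 3 -> FAULT, evict 2, frames=[3,4]
At step 12: evicted page 2

Answer: 2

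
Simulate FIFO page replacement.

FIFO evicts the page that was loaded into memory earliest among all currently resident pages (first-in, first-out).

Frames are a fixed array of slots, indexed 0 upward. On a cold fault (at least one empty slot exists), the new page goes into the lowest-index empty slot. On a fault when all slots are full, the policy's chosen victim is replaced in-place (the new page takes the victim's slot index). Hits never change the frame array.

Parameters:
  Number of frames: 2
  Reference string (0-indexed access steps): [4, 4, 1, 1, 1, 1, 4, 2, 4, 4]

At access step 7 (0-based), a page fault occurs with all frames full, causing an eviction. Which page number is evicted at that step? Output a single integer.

Step 0: ref 4 -> FAULT, frames=[4,-]
Step 1: ref 4 -> HIT, frames=[4,-]
Step 2: ref 1 -> FAULT, frames=[4,1]
Step 3: ref 1 -> HIT, frames=[4,1]
Step 4: ref 1 -> HIT, frames=[4,1]
Step 5: ref 1 -> HIT, frames=[4,1]
Step 6: ref 4 -> HIT, frames=[4,1]
Step 7: ref 2 -> FAULT, evict 4, frames=[2,1]
At step 7: evicted page 4

Answer: 4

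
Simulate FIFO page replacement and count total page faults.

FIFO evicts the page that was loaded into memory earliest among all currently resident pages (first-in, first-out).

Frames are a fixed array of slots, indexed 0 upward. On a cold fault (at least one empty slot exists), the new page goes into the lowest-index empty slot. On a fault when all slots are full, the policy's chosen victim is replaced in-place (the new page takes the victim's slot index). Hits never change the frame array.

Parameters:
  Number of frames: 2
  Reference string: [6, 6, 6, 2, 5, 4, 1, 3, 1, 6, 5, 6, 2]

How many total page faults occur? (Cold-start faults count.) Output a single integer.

Step 0: ref 6 → FAULT, frames=[6,-]
Step 1: ref 6 → HIT, frames=[6,-]
Step 2: ref 6 → HIT, frames=[6,-]
Step 3: ref 2 → FAULT, frames=[6,2]
Step 4: ref 5 → FAULT (evict 6), frames=[5,2]
Step 5: ref 4 → FAULT (evict 2), frames=[5,4]
Step 6: ref 1 → FAULT (evict 5), frames=[1,4]
Step 7: ref 3 → FAULT (evict 4), frames=[1,3]
Step 8: ref 1 → HIT, frames=[1,3]
Step 9: ref 6 → FAULT (evict 1), frames=[6,3]
Step 10: ref 5 → FAULT (evict 3), frames=[6,5]
Step 11: ref 6 → HIT, frames=[6,5]
Step 12: ref 2 → FAULT (evict 6), frames=[2,5]
Total faults: 9

Answer: 9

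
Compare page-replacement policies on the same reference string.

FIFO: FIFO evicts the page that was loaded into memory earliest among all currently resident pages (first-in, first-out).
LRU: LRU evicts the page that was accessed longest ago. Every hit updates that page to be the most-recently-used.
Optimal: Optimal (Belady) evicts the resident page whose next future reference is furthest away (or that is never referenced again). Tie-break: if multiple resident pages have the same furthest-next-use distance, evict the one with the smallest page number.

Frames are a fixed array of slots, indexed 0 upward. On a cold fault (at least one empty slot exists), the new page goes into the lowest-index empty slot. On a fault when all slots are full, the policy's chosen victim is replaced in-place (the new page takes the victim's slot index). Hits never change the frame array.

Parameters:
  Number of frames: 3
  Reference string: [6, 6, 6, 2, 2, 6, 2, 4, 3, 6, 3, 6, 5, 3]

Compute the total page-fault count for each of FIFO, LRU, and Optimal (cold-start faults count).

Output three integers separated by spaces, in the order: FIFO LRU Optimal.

Answer: 6 6 5

Derivation:
--- FIFO ---
  step 0: ref 6 -> FAULT, frames=[6,-,-] (faults so far: 1)
  step 1: ref 6 -> HIT, frames=[6,-,-] (faults so far: 1)
  step 2: ref 6 -> HIT, frames=[6,-,-] (faults so far: 1)
  step 3: ref 2 -> FAULT, frames=[6,2,-] (faults so far: 2)
  step 4: ref 2 -> HIT, frames=[6,2,-] (faults so far: 2)
  step 5: ref 6 -> HIT, frames=[6,2,-] (faults so far: 2)
  step 6: ref 2 -> HIT, frames=[6,2,-] (faults so far: 2)
  step 7: ref 4 -> FAULT, frames=[6,2,4] (faults so far: 3)
  step 8: ref 3 -> FAULT, evict 6, frames=[3,2,4] (faults so far: 4)
  step 9: ref 6 -> FAULT, evict 2, frames=[3,6,4] (faults so far: 5)
  step 10: ref 3 -> HIT, frames=[3,6,4] (faults so far: 5)
  step 11: ref 6 -> HIT, frames=[3,6,4] (faults so far: 5)
  step 12: ref 5 -> FAULT, evict 4, frames=[3,6,5] (faults so far: 6)
  step 13: ref 3 -> HIT, frames=[3,6,5] (faults so far: 6)
  FIFO total faults: 6
--- LRU ---
  step 0: ref 6 -> FAULT, frames=[6,-,-] (faults so far: 1)
  step 1: ref 6 -> HIT, frames=[6,-,-] (faults so far: 1)
  step 2: ref 6 -> HIT, frames=[6,-,-] (faults so far: 1)
  step 3: ref 2 -> FAULT, frames=[6,2,-] (faults so far: 2)
  step 4: ref 2 -> HIT, frames=[6,2,-] (faults so far: 2)
  step 5: ref 6 -> HIT, frames=[6,2,-] (faults so far: 2)
  step 6: ref 2 -> HIT, frames=[6,2,-] (faults so far: 2)
  step 7: ref 4 -> FAULT, frames=[6,2,4] (faults so far: 3)
  step 8: ref 3 -> FAULT, evict 6, frames=[3,2,4] (faults so far: 4)
  step 9: ref 6 -> FAULT, evict 2, frames=[3,6,4] (faults so far: 5)
  step 10: ref 3 -> HIT, frames=[3,6,4] (faults so far: 5)
  step 11: ref 6 -> HIT, frames=[3,6,4] (faults so far: 5)
  step 12: ref 5 -> FAULT, evict 4, frames=[3,6,5] (faults so far: 6)
  step 13: ref 3 -> HIT, frames=[3,6,5] (faults so far: 6)
  LRU total faults: 6
--- Optimal ---
  step 0: ref 6 -> FAULT, frames=[6,-,-] (faults so far: 1)
  step 1: ref 6 -> HIT, frames=[6,-,-] (faults so far: 1)
  step 2: ref 6 -> HIT, frames=[6,-,-] (faults so far: 1)
  step 3: ref 2 -> FAULT, frames=[6,2,-] (faults so far: 2)
  step 4: ref 2 -> HIT, frames=[6,2,-] (faults so far: 2)
  step 5: ref 6 -> HIT, frames=[6,2,-] (faults so far: 2)
  step 6: ref 2 -> HIT, frames=[6,2,-] (faults so far: 2)
  step 7: ref 4 -> FAULT, frames=[6,2,4] (faults so far: 3)
  step 8: ref 3 -> FAULT, evict 2, frames=[6,3,4] (faults so far: 4)
  step 9: ref 6 -> HIT, frames=[6,3,4] (faults so far: 4)
  step 10: ref 3 -> HIT, frames=[6,3,4] (faults so far: 4)
  step 11: ref 6 -> HIT, frames=[6,3,4] (faults so far: 4)
  step 12: ref 5 -> FAULT, evict 4, frames=[6,3,5] (faults so far: 5)
  step 13: ref 3 -> HIT, frames=[6,3,5] (faults so far: 5)
  Optimal total faults: 5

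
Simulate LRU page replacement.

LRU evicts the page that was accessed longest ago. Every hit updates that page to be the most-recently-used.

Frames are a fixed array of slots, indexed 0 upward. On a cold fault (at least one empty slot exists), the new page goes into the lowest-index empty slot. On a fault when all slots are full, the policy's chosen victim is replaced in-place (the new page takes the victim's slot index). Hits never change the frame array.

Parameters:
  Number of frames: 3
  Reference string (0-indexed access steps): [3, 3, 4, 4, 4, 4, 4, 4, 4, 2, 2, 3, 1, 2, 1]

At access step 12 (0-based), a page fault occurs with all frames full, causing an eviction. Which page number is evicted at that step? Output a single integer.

Answer: 4

Derivation:
Step 0: ref 3 -> FAULT, frames=[3,-,-]
Step 1: ref 3 -> HIT, frames=[3,-,-]
Step 2: ref 4 -> FAULT, frames=[3,4,-]
Step 3: ref 4 -> HIT, frames=[3,4,-]
Step 4: ref 4 -> HIT, frames=[3,4,-]
Step 5: ref 4 -> HIT, frames=[3,4,-]
Step 6: ref 4 -> HIT, frames=[3,4,-]
Step 7: ref 4 -> HIT, frames=[3,4,-]
Step 8: ref 4 -> HIT, frames=[3,4,-]
Step 9: ref 2 -> FAULT, frames=[3,4,2]
Step 10: ref 2 -> HIT, frames=[3,4,2]
Step 11: ref 3 -> HIT, frames=[3,4,2]
Step 12: ref 1 -> FAULT, evict 4, frames=[3,1,2]
At step 12: evicted page 4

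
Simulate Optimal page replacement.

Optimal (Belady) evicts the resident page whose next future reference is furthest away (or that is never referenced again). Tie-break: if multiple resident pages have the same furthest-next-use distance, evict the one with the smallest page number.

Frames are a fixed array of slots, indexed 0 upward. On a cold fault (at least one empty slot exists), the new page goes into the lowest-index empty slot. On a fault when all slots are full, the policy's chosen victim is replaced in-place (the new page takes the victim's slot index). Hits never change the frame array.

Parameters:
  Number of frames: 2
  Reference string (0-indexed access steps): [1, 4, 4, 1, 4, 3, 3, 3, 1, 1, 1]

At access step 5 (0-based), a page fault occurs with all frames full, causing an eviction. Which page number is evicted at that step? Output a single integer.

Step 0: ref 1 -> FAULT, frames=[1,-]
Step 1: ref 4 -> FAULT, frames=[1,4]
Step 2: ref 4 -> HIT, frames=[1,4]
Step 3: ref 1 -> HIT, frames=[1,4]
Step 4: ref 4 -> HIT, frames=[1,4]
Step 5: ref 3 -> FAULT, evict 4, frames=[1,3]
At step 5: evicted page 4

Answer: 4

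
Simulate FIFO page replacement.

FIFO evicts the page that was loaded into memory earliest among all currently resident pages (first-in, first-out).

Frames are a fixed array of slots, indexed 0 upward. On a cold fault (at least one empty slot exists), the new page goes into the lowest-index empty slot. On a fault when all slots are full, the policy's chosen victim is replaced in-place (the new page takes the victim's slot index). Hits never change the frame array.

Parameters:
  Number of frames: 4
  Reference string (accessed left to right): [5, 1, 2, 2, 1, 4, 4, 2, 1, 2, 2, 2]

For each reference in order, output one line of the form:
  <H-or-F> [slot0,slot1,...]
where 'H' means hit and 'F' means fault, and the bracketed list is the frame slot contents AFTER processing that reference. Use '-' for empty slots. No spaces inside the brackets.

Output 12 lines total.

F [5,-,-,-]
F [5,1,-,-]
F [5,1,2,-]
H [5,1,2,-]
H [5,1,2,-]
F [5,1,2,4]
H [5,1,2,4]
H [5,1,2,4]
H [5,1,2,4]
H [5,1,2,4]
H [5,1,2,4]
H [5,1,2,4]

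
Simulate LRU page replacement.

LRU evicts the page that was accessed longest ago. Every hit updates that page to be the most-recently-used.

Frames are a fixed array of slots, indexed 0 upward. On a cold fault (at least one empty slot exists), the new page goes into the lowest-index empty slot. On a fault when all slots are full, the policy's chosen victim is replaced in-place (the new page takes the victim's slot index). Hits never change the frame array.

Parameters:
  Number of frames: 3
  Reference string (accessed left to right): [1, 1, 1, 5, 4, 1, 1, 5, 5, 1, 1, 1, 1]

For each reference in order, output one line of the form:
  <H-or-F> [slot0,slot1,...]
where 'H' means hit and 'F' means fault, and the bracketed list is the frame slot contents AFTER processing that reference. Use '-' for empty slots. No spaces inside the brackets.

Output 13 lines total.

F [1,-,-]
H [1,-,-]
H [1,-,-]
F [1,5,-]
F [1,5,4]
H [1,5,4]
H [1,5,4]
H [1,5,4]
H [1,5,4]
H [1,5,4]
H [1,5,4]
H [1,5,4]
H [1,5,4]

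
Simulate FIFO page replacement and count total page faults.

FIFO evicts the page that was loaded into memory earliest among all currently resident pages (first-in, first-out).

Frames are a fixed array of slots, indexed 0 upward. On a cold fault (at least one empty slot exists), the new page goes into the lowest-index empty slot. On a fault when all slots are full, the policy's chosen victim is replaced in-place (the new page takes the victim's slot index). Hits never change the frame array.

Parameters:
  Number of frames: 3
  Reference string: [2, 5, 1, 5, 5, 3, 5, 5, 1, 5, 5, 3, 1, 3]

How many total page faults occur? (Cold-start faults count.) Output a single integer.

Answer: 4

Derivation:
Step 0: ref 2 → FAULT, frames=[2,-,-]
Step 1: ref 5 → FAULT, frames=[2,5,-]
Step 2: ref 1 → FAULT, frames=[2,5,1]
Step 3: ref 5 → HIT, frames=[2,5,1]
Step 4: ref 5 → HIT, frames=[2,5,1]
Step 5: ref 3 → FAULT (evict 2), frames=[3,5,1]
Step 6: ref 5 → HIT, frames=[3,5,1]
Step 7: ref 5 → HIT, frames=[3,5,1]
Step 8: ref 1 → HIT, frames=[3,5,1]
Step 9: ref 5 → HIT, frames=[3,5,1]
Step 10: ref 5 → HIT, frames=[3,5,1]
Step 11: ref 3 → HIT, frames=[3,5,1]
Step 12: ref 1 → HIT, frames=[3,5,1]
Step 13: ref 3 → HIT, frames=[3,5,1]
Total faults: 4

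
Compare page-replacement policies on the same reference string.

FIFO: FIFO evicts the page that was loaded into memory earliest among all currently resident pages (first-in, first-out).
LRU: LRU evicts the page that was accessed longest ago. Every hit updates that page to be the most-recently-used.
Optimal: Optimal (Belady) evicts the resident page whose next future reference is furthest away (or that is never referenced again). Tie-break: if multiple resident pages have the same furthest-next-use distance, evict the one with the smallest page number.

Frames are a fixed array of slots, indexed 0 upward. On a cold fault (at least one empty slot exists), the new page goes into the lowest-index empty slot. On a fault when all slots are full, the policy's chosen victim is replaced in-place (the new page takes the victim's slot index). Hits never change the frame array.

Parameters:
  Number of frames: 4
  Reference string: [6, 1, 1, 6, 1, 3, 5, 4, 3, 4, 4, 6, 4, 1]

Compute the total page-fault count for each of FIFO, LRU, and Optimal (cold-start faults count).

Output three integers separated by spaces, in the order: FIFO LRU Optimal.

Answer: 7 7 5

Derivation:
--- FIFO ---
  step 0: ref 6 -> FAULT, frames=[6,-,-,-] (faults so far: 1)
  step 1: ref 1 -> FAULT, frames=[6,1,-,-] (faults so far: 2)
  step 2: ref 1 -> HIT, frames=[6,1,-,-] (faults so far: 2)
  step 3: ref 6 -> HIT, frames=[6,1,-,-] (faults so far: 2)
  step 4: ref 1 -> HIT, frames=[6,1,-,-] (faults so far: 2)
  step 5: ref 3 -> FAULT, frames=[6,1,3,-] (faults so far: 3)
  step 6: ref 5 -> FAULT, frames=[6,1,3,5] (faults so far: 4)
  step 7: ref 4 -> FAULT, evict 6, frames=[4,1,3,5] (faults so far: 5)
  step 8: ref 3 -> HIT, frames=[4,1,3,5] (faults so far: 5)
  step 9: ref 4 -> HIT, frames=[4,1,3,5] (faults so far: 5)
  step 10: ref 4 -> HIT, frames=[4,1,3,5] (faults so far: 5)
  step 11: ref 6 -> FAULT, evict 1, frames=[4,6,3,5] (faults so far: 6)
  step 12: ref 4 -> HIT, frames=[4,6,3,5] (faults so far: 6)
  step 13: ref 1 -> FAULT, evict 3, frames=[4,6,1,5] (faults so far: 7)
  FIFO total faults: 7
--- LRU ---
  step 0: ref 6 -> FAULT, frames=[6,-,-,-] (faults so far: 1)
  step 1: ref 1 -> FAULT, frames=[6,1,-,-] (faults so far: 2)
  step 2: ref 1 -> HIT, frames=[6,1,-,-] (faults so far: 2)
  step 3: ref 6 -> HIT, frames=[6,1,-,-] (faults so far: 2)
  step 4: ref 1 -> HIT, frames=[6,1,-,-] (faults so far: 2)
  step 5: ref 3 -> FAULT, frames=[6,1,3,-] (faults so far: 3)
  step 6: ref 5 -> FAULT, frames=[6,1,3,5] (faults so far: 4)
  step 7: ref 4 -> FAULT, evict 6, frames=[4,1,3,5] (faults so far: 5)
  step 8: ref 3 -> HIT, frames=[4,1,3,5] (faults so far: 5)
  step 9: ref 4 -> HIT, frames=[4,1,3,5] (faults so far: 5)
  step 10: ref 4 -> HIT, frames=[4,1,3,5] (faults so far: 5)
  step 11: ref 6 -> FAULT, evict 1, frames=[4,6,3,5] (faults so far: 6)
  step 12: ref 4 -> HIT, frames=[4,6,3,5] (faults so far: 6)
  step 13: ref 1 -> FAULT, evict 5, frames=[4,6,3,1] (faults so far: 7)
  LRU total faults: 7
--- Optimal ---
  step 0: ref 6 -> FAULT, frames=[6,-,-,-] (faults so far: 1)
  step 1: ref 1 -> FAULT, frames=[6,1,-,-] (faults so far: 2)
  step 2: ref 1 -> HIT, frames=[6,1,-,-] (faults so far: 2)
  step 3: ref 6 -> HIT, frames=[6,1,-,-] (faults so far: 2)
  step 4: ref 1 -> HIT, frames=[6,1,-,-] (faults so far: 2)
  step 5: ref 3 -> FAULT, frames=[6,1,3,-] (faults so far: 3)
  step 6: ref 5 -> FAULT, frames=[6,1,3,5] (faults so far: 4)
  step 7: ref 4 -> FAULT, evict 5, frames=[6,1,3,4] (faults so far: 5)
  step 8: ref 3 -> HIT, frames=[6,1,3,4] (faults so far: 5)
  step 9: ref 4 -> HIT, frames=[6,1,3,4] (faults so far: 5)
  step 10: ref 4 -> HIT, frames=[6,1,3,4] (faults so far: 5)
  step 11: ref 6 -> HIT, frames=[6,1,3,4] (faults so far: 5)
  step 12: ref 4 -> HIT, frames=[6,1,3,4] (faults so far: 5)
  step 13: ref 1 -> HIT, frames=[6,1,3,4] (faults so far: 5)
  Optimal total faults: 5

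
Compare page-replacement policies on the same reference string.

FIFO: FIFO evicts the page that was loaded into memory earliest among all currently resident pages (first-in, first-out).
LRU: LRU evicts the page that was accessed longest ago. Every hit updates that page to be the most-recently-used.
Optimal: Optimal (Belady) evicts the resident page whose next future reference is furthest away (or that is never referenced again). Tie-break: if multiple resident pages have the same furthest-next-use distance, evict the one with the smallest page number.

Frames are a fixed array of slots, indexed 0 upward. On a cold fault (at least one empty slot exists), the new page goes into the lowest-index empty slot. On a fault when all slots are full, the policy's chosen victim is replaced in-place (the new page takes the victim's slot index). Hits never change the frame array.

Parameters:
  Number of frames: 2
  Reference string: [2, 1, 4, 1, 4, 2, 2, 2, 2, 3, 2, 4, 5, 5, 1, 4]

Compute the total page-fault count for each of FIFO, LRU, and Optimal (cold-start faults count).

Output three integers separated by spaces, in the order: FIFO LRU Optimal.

--- FIFO ---
  step 0: ref 2 -> FAULT, frames=[2,-] (faults so far: 1)
  step 1: ref 1 -> FAULT, frames=[2,1] (faults so far: 2)
  step 2: ref 4 -> FAULT, evict 2, frames=[4,1] (faults so far: 3)
  step 3: ref 1 -> HIT, frames=[4,1] (faults so far: 3)
  step 4: ref 4 -> HIT, frames=[4,1] (faults so far: 3)
  step 5: ref 2 -> FAULT, evict 1, frames=[4,2] (faults so far: 4)
  step 6: ref 2 -> HIT, frames=[4,2] (faults so far: 4)
  step 7: ref 2 -> HIT, frames=[4,2] (faults so far: 4)
  step 8: ref 2 -> HIT, frames=[4,2] (faults so far: 4)
  step 9: ref 3 -> FAULT, evict 4, frames=[3,2] (faults so far: 5)
  step 10: ref 2 -> HIT, frames=[3,2] (faults so far: 5)
  step 11: ref 4 -> FAULT, evict 2, frames=[3,4] (faults so far: 6)
  step 12: ref 5 -> FAULT, evict 3, frames=[5,4] (faults so far: 7)
  step 13: ref 5 -> HIT, frames=[5,4] (faults so far: 7)
  step 14: ref 1 -> FAULT, evict 4, frames=[5,1] (faults so far: 8)
  step 15: ref 4 -> FAULT, evict 5, frames=[4,1] (faults so far: 9)
  FIFO total faults: 9
--- LRU ---
  step 0: ref 2 -> FAULT, frames=[2,-] (faults so far: 1)
  step 1: ref 1 -> FAULT, frames=[2,1] (faults so far: 2)
  step 2: ref 4 -> FAULT, evict 2, frames=[4,1] (faults so far: 3)
  step 3: ref 1 -> HIT, frames=[4,1] (faults so far: 3)
  step 4: ref 4 -> HIT, frames=[4,1] (faults so far: 3)
  step 5: ref 2 -> FAULT, evict 1, frames=[4,2] (faults so far: 4)
  step 6: ref 2 -> HIT, frames=[4,2] (faults so far: 4)
  step 7: ref 2 -> HIT, frames=[4,2] (faults so far: 4)
  step 8: ref 2 -> HIT, frames=[4,2] (faults so far: 4)
  step 9: ref 3 -> FAULT, evict 4, frames=[3,2] (faults so far: 5)
  step 10: ref 2 -> HIT, frames=[3,2] (faults so far: 5)
  step 11: ref 4 -> FAULT, evict 3, frames=[4,2] (faults so far: 6)
  step 12: ref 5 -> FAULT, evict 2, frames=[4,5] (faults so far: 7)
  step 13: ref 5 -> HIT, frames=[4,5] (faults so far: 7)
  step 14: ref 1 -> FAULT, evict 4, frames=[1,5] (faults so far: 8)
  step 15: ref 4 -> FAULT, evict 5, frames=[1,4] (faults so far: 9)
  LRU total faults: 9
--- Optimal ---
  step 0: ref 2 -> FAULT, frames=[2,-] (faults so far: 1)
  step 1: ref 1 -> FAULT, frames=[2,1] (faults so far: 2)
  step 2: ref 4 -> FAULT, evict 2, frames=[4,1] (faults so far: 3)
  step 3: ref 1 -> HIT, frames=[4,1] (faults so far: 3)
  step 4: ref 4 -> HIT, frames=[4,1] (faults so far: 3)
  step 5: ref 2 -> FAULT, evict 1, frames=[4,2] (faults so far: 4)
  step 6: ref 2 -> HIT, frames=[4,2] (faults so far: 4)
  step 7: ref 2 -> HIT, frames=[4,2] (faults so far: 4)
  step 8: ref 2 -> HIT, frames=[4,2] (faults so far: 4)
  step 9: ref 3 -> FAULT, evict 4, frames=[3,2] (faults so far: 5)
  step 10: ref 2 -> HIT, frames=[3,2] (faults so far: 5)
  step 11: ref 4 -> FAULT, evict 2, frames=[3,4] (faults so far: 6)
  step 12: ref 5 -> FAULT, evict 3, frames=[5,4] (faults so far: 7)
  step 13: ref 5 -> HIT, frames=[5,4] (faults so far: 7)
  step 14: ref 1 -> FAULT, evict 5, frames=[1,4] (faults so far: 8)
  step 15: ref 4 -> HIT, frames=[1,4] (faults so far: 8)
  Optimal total faults: 8

Answer: 9 9 8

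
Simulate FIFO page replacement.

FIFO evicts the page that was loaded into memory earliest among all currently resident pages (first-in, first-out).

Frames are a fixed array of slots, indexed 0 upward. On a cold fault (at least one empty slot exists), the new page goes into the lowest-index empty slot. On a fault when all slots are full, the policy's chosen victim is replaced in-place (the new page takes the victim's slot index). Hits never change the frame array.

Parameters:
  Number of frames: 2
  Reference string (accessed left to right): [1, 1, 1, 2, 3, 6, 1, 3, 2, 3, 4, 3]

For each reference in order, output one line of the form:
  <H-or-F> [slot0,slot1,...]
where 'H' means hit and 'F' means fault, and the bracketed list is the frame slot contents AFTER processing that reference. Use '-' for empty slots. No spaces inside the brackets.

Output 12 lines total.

F [1,-]
H [1,-]
H [1,-]
F [1,2]
F [3,2]
F [3,6]
F [1,6]
F [1,3]
F [2,3]
H [2,3]
F [2,4]
F [3,4]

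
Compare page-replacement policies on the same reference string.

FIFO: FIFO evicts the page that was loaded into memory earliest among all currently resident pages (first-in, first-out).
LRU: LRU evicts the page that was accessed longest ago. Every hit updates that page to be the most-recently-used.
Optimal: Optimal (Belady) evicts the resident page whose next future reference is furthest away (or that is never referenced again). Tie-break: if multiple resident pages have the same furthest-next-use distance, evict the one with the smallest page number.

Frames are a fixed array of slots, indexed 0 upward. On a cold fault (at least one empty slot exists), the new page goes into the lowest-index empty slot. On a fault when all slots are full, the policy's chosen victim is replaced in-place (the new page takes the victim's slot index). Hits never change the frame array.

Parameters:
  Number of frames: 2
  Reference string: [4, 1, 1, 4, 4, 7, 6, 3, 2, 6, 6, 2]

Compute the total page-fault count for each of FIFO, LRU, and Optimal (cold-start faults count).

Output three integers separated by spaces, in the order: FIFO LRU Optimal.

--- FIFO ---
  step 0: ref 4 -> FAULT, frames=[4,-] (faults so far: 1)
  step 1: ref 1 -> FAULT, frames=[4,1] (faults so far: 2)
  step 2: ref 1 -> HIT, frames=[4,1] (faults so far: 2)
  step 3: ref 4 -> HIT, frames=[4,1] (faults so far: 2)
  step 4: ref 4 -> HIT, frames=[4,1] (faults so far: 2)
  step 5: ref 7 -> FAULT, evict 4, frames=[7,1] (faults so far: 3)
  step 6: ref 6 -> FAULT, evict 1, frames=[7,6] (faults so far: 4)
  step 7: ref 3 -> FAULT, evict 7, frames=[3,6] (faults so far: 5)
  step 8: ref 2 -> FAULT, evict 6, frames=[3,2] (faults so far: 6)
  step 9: ref 6 -> FAULT, evict 3, frames=[6,2] (faults so far: 7)
  step 10: ref 6 -> HIT, frames=[6,2] (faults so far: 7)
  step 11: ref 2 -> HIT, frames=[6,2] (faults so far: 7)
  FIFO total faults: 7
--- LRU ---
  step 0: ref 4 -> FAULT, frames=[4,-] (faults so far: 1)
  step 1: ref 1 -> FAULT, frames=[4,1] (faults so far: 2)
  step 2: ref 1 -> HIT, frames=[4,1] (faults so far: 2)
  step 3: ref 4 -> HIT, frames=[4,1] (faults so far: 2)
  step 4: ref 4 -> HIT, frames=[4,1] (faults so far: 2)
  step 5: ref 7 -> FAULT, evict 1, frames=[4,7] (faults so far: 3)
  step 6: ref 6 -> FAULT, evict 4, frames=[6,7] (faults so far: 4)
  step 7: ref 3 -> FAULT, evict 7, frames=[6,3] (faults so far: 5)
  step 8: ref 2 -> FAULT, evict 6, frames=[2,3] (faults so far: 6)
  step 9: ref 6 -> FAULT, evict 3, frames=[2,6] (faults so far: 7)
  step 10: ref 6 -> HIT, frames=[2,6] (faults so far: 7)
  step 11: ref 2 -> HIT, frames=[2,6] (faults so far: 7)
  LRU total faults: 7
--- Optimal ---
  step 0: ref 4 -> FAULT, frames=[4,-] (faults so far: 1)
  step 1: ref 1 -> FAULT, frames=[4,1] (faults so far: 2)
  step 2: ref 1 -> HIT, frames=[4,1] (faults so far: 2)
  step 3: ref 4 -> HIT, frames=[4,1] (faults so far: 2)
  step 4: ref 4 -> HIT, frames=[4,1] (faults so far: 2)
  step 5: ref 7 -> FAULT, evict 1, frames=[4,7] (faults so far: 3)
  step 6: ref 6 -> FAULT, evict 4, frames=[6,7] (faults so far: 4)
  step 7: ref 3 -> FAULT, evict 7, frames=[6,3] (faults so far: 5)
  step 8: ref 2 -> FAULT, evict 3, frames=[6,2] (faults so far: 6)
  step 9: ref 6 -> HIT, frames=[6,2] (faults so far: 6)
  step 10: ref 6 -> HIT, frames=[6,2] (faults so far: 6)
  step 11: ref 2 -> HIT, frames=[6,2] (faults so far: 6)
  Optimal total faults: 6

Answer: 7 7 6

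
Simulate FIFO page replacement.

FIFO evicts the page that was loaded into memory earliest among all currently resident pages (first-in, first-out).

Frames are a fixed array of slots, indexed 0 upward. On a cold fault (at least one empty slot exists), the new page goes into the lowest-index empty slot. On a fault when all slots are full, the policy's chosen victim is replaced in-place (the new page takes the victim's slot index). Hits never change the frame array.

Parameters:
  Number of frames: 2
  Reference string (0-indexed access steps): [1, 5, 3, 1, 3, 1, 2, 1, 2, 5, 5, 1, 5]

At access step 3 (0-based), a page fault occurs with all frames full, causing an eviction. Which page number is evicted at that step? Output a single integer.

Answer: 5

Derivation:
Step 0: ref 1 -> FAULT, frames=[1,-]
Step 1: ref 5 -> FAULT, frames=[1,5]
Step 2: ref 3 -> FAULT, evict 1, frames=[3,5]
Step 3: ref 1 -> FAULT, evict 5, frames=[3,1]
At step 3: evicted page 5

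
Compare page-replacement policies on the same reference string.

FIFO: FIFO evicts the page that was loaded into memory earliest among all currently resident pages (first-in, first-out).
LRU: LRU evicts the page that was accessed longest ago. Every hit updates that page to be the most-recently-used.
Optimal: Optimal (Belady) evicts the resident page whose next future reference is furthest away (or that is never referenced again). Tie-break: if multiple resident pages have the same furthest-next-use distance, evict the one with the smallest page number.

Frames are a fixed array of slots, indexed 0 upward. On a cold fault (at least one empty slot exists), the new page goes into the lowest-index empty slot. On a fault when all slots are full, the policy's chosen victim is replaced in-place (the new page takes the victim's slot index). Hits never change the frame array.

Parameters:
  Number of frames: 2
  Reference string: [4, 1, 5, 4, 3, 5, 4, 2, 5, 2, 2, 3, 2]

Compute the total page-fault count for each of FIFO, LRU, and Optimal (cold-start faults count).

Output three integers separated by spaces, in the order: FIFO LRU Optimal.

Answer: 11 10 7

Derivation:
--- FIFO ---
  step 0: ref 4 -> FAULT, frames=[4,-] (faults so far: 1)
  step 1: ref 1 -> FAULT, frames=[4,1] (faults so far: 2)
  step 2: ref 5 -> FAULT, evict 4, frames=[5,1] (faults so far: 3)
  step 3: ref 4 -> FAULT, evict 1, frames=[5,4] (faults so far: 4)
  step 4: ref 3 -> FAULT, evict 5, frames=[3,4] (faults so far: 5)
  step 5: ref 5 -> FAULT, evict 4, frames=[3,5] (faults so far: 6)
  step 6: ref 4 -> FAULT, evict 3, frames=[4,5] (faults so far: 7)
  step 7: ref 2 -> FAULT, evict 5, frames=[4,2] (faults so far: 8)
  step 8: ref 5 -> FAULT, evict 4, frames=[5,2] (faults so far: 9)
  step 9: ref 2 -> HIT, frames=[5,2] (faults so far: 9)
  step 10: ref 2 -> HIT, frames=[5,2] (faults so far: 9)
  step 11: ref 3 -> FAULT, evict 2, frames=[5,3] (faults so far: 10)
  step 12: ref 2 -> FAULT, evict 5, frames=[2,3] (faults so far: 11)
  FIFO total faults: 11
--- LRU ---
  step 0: ref 4 -> FAULT, frames=[4,-] (faults so far: 1)
  step 1: ref 1 -> FAULT, frames=[4,1] (faults so far: 2)
  step 2: ref 5 -> FAULT, evict 4, frames=[5,1] (faults so far: 3)
  step 3: ref 4 -> FAULT, evict 1, frames=[5,4] (faults so far: 4)
  step 4: ref 3 -> FAULT, evict 5, frames=[3,4] (faults so far: 5)
  step 5: ref 5 -> FAULT, evict 4, frames=[3,5] (faults so far: 6)
  step 6: ref 4 -> FAULT, evict 3, frames=[4,5] (faults so far: 7)
  step 7: ref 2 -> FAULT, evict 5, frames=[4,2] (faults so far: 8)
  step 8: ref 5 -> FAULT, evict 4, frames=[5,2] (faults so far: 9)
  step 9: ref 2 -> HIT, frames=[5,2] (faults so far: 9)
  step 10: ref 2 -> HIT, frames=[5,2] (faults so far: 9)
  step 11: ref 3 -> FAULT, evict 5, frames=[3,2] (faults so far: 10)
  step 12: ref 2 -> HIT, frames=[3,2] (faults so far: 10)
  LRU total faults: 10
--- Optimal ---
  step 0: ref 4 -> FAULT, frames=[4,-] (faults so far: 1)
  step 1: ref 1 -> FAULT, frames=[4,1] (faults so far: 2)
  step 2: ref 5 -> FAULT, evict 1, frames=[4,5] (faults so far: 3)
  step 3: ref 4 -> HIT, frames=[4,5] (faults so far: 3)
  step 4: ref 3 -> FAULT, evict 4, frames=[3,5] (faults so far: 4)
  step 5: ref 5 -> HIT, frames=[3,5] (faults so far: 4)
  step 6: ref 4 -> FAULT, evict 3, frames=[4,5] (faults so far: 5)
  step 7: ref 2 -> FAULT, evict 4, frames=[2,5] (faults so far: 6)
  step 8: ref 5 -> HIT, frames=[2,5] (faults so far: 6)
  step 9: ref 2 -> HIT, frames=[2,5] (faults so far: 6)
  step 10: ref 2 -> HIT, frames=[2,5] (faults so far: 6)
  step 11: ref 3 -> FAULT, evict 5, frames=[2,3] (faults so far: 7)
  step 12: ref 2 -> HIT, frames=[2,3] (faults so far: 7)
  Optimal total faults: 7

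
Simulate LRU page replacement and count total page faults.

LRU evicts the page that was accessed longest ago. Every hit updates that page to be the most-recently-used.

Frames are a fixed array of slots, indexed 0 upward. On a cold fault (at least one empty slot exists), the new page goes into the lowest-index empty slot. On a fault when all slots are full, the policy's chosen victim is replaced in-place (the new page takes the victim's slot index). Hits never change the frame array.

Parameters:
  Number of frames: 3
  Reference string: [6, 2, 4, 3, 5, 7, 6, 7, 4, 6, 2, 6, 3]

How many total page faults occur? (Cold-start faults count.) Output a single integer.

Answer: 10

Derivation:
Step 0: ref 6 → FAULT, frames=[6,-,-]
Step 1: ref 2 → FAULT, frames=[6,2,-]
Step 2: ref 4 → FAULT, frames=[6,2,4]
Step 3: ref 3 → FAULT (evict 6), frames=[3,2,4]
Step 4: ref 5 → FAULT (evict 2), frames=[3,5,4]
Step 5: ref 7 → FAULT (evict 4), frames=[3,5,7]
Step 6: ref 6 → FAULT (evict 3), frames=[6,5,7]
Step 7: ref 7 → HIT, frames=[6,5,7]
Step 8: ref 4 → FAULT (evict 5), frames=[6,4,7]
Step 9: ref 6 → HIT, frames=[6,4,7]
Step 10: ref 2 → FAULT (evict 7), frames=[6,4,2]
Step 11: ref 6 → HIT, frames=[6,4,2]
Step 12: ref 3 → FAULT (evict 4), frames=[6,3,2]
Total faults: 10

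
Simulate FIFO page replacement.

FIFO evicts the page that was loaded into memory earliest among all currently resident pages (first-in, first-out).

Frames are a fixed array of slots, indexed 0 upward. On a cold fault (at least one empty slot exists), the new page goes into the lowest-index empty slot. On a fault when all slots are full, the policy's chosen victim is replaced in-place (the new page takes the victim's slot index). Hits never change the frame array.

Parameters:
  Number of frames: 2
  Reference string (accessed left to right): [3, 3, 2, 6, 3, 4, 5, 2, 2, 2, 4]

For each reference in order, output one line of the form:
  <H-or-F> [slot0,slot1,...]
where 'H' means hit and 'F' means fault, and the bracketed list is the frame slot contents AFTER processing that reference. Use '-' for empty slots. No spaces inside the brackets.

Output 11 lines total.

F [3,-]
H [3,-]
F [3,2]
F [6,2]
F [6,3]
F [4,3]
F [4,5]
F [2,5]
H [2,5]
H [2,5]
F [2,4]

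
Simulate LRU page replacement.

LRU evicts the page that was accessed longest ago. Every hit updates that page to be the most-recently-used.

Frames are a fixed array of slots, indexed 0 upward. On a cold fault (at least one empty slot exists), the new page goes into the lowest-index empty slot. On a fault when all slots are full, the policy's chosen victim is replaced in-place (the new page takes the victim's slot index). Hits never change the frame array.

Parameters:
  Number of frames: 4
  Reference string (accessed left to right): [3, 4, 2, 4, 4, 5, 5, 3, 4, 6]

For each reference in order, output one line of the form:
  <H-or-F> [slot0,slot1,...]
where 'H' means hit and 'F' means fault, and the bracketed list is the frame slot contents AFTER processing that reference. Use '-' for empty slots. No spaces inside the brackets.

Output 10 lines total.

F [3,-,-,-]
F [3,4,-,-]
F [3,4,2,-]
H [3,4,2,-]
H [3,4,2,-]
F [3,4,2,5]
H [3,4,2,5]
H [3,4,2,5]
H [3,4,2,5]
F [3,4,6,5]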